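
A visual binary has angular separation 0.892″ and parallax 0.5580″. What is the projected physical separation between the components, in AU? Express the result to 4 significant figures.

1.599 AU

d = 1/p = 1/0.5580″ = 1.7921 pc.
At distance d (pc), an angle of θ arcsec spans θ·d AU: s = 0.892 × 1.7921 = 1.5986 AU.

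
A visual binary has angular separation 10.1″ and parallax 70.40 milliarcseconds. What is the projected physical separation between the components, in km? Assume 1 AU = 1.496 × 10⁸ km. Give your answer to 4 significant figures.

2.146 × 10^10 km

d = 1/p = 1/0.07040″ = 14.205 pc.
At distance d (pc), an angle of θ arcsec spans θ·d AU: s = 10.1 × 14.205 = 143.47 AU.
= 143.47 × 1.496 × 10⁸ km = 2.1463 × 10^10 km.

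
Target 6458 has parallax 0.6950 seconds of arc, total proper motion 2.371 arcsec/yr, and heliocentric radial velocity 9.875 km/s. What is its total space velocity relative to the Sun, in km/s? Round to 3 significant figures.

d = 1/p = 1/0.6950″ = 1.4388 pc.
v_t = 4.740 μ d = 4.740 × 2.371 × 1.4388 = 16.17 km/s.
v = √(v_r² + v_t²) = √(9.875² + 16.17²) = √358.985 = 18.947 km/s.

18.9 km/s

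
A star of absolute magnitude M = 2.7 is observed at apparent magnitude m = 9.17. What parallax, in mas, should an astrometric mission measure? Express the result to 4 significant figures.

m − M = 9.17 − 2.7 = 6.47.
d = 10^((m−M)/5 + 1) = 10^2.294 = 196.79 pc.
p = 1/d = 1/196.79 = 0.0050816 arcsec = 5.0816 mas.

5.082 mas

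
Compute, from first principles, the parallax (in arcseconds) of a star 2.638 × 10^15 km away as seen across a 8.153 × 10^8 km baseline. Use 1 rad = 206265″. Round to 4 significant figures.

θ ≈ B/d = (8.153 × 10^8) / (2.638 × 10^15) = 3.0906 × 10^-7 rad.
In arcseconds: 3.0906 × 10^-7 × 206265 = 0.063748″.

0.06375 arcsec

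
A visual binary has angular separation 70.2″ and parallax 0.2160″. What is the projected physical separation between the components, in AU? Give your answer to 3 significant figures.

d = 1/p = 1/0.2160″ = 4.6296 pc.
At distance d (pc), an angle of θ arcsec spans θ·d AU: s = 70.2 × 4.6296 = 325 AU.

325 AU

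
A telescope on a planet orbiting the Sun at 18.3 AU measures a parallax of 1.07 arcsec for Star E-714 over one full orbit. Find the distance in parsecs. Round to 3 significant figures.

With baseline B (in AU) and parallax p (in arcsec), d = B/p parsecs.
d = 18.3 / 1.07 = 17.103 pc.

17.1 pc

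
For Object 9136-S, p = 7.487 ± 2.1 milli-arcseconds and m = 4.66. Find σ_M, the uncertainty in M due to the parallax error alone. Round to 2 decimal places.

σ_M = 0.61 mag

M = m − 5 log₁₀ d + 5 = m + 5 log₁₀ p + 5, so ∂M/∂p = 5/(p ln 10).
σ_M = (5/ln 10) · (σ_p/p) = 2.1715 × 2.1/7.487 = 2.1715 × 0.28049 = 0.60908.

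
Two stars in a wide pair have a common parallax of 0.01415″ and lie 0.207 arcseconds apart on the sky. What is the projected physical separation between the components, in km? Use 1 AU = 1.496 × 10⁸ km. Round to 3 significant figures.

2.19 × 10^9 km

d = 1/p = 1/0.01415″ = 70.671 pc.
At distance d (pc), an angle of θ arcsec spans θ·d AU: s = 0.207 × 70.671 = 14.629 AU.
= 14.629 × 1.496 × 10⁸ km = 2.1885 × 10^9 km.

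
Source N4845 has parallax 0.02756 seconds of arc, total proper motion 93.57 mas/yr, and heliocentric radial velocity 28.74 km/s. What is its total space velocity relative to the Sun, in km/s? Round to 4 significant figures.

32.94 km/s

d = 1/p = 1/0.02756″ = 36.284 pc.
μ = 93.57 mas/yr = 0.09357 ″/yr.
v_t = 4.740 μ d = 4.740 × 0.09357 × 36.284 = 16.093 km/s.
v = √(v_r² + v_t²) = √(28.74² + 16.093²) = √1084.97 = 32.939 km/s.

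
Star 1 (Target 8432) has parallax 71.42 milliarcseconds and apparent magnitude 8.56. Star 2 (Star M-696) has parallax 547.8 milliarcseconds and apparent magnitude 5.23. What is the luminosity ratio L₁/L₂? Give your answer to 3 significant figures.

d₁ = 1/p₁ = 1/0.07142″ = 14.002 pc; d₂ = 1/p₂ = 1/0.5478″ = 1.8255 pc.
M₁ = m₁ − 5 log₁₀ d₁ + 5 = 8.56 − 5.7310 + 5 = 7.8290.
M₂ = 5.23 − 1.3069 + 5 = 8.9231.
L₁/L₂ = 10^(0.4(M₂ − M₁)) = 10^(0.4 × 1.0941) = 10^0.43764 = 2.7393.

L₁/L₂ = 2.74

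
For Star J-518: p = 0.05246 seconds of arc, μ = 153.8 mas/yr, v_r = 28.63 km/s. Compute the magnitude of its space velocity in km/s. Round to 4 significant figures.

31.82 km/s

d = 1/p = 1/0.05246″ = 19.062 pc.
μ = 153.8 mas/yr = 0.1538 ″/yr.
v_t = 4.740 μ d = 4.740 × 0.1538 × 19.062 = 13.896 km/s.
v = √(v_r² + v_t²) = √(28.63² + 13.896²) = √1012.78 = 31.824 km/s.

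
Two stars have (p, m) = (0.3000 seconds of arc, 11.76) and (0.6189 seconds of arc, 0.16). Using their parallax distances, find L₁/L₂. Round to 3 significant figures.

d₁ = 1/p₁ = 1/0.3000″ = 3.3333 pc; d₂ = 1/p₂ = 1/0.6189″ = 1.6158 pc.
M₁ = m₁ − 5 log₁₀ d₁ + 5 = 11.76 − 2.6144 + 5 = 14.1456.
M₂ = 0.16 − 1.0419 + 5 = 4.1181.
L₁/L₂ = 10^(0.4(M₂ − M₁)) = 10^(0.4 × (-10.0275)) = 10^(-4.01100) = 0.000097499.

L₁/L₂ = 9.75 × 10^-5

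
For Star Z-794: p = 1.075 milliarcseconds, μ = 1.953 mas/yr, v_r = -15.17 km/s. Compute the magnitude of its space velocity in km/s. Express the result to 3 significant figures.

d = 1/p = 1/0.001075″ = 930.23 pc.
μ = 1.953 mas/yr = 0.001953 ″/yr.
v_t = 4.740 μ d = 4.740 × 0.001953 × 930.23 = 8.6113 km/s.
v = √(v_r² + v_t²) = √((-15.17)² + 8.6113²) = √304.283 = 17.444 km/s.

17.4 km/s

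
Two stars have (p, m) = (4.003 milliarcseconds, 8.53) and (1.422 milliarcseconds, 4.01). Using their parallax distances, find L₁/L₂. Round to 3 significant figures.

d₁ = 1/p₁ = 1/0.004003″ = 249.81 pc; d₂ = 1/p₂ = 1/0.001422″ = 703.23 pc.
M₁ = m₁ − 5 log₁₀ d₁ + 5 = 8.53 − 11.9880 + 5 = 1.5420.
M₂ = 4.01 − 14.2355 + 5 = -5.2255.
L₁/L₂ = 10^(0.4(M₂ − M₁)) = 10^(0.4 × (-6.7675)) = 10^(-2.70700) = 0.0019634.

L₁/L₂ = 0.00196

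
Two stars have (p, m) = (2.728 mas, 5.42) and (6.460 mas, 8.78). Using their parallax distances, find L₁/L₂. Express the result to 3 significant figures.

L₁/L₂ = 124

d₁ = 1/p₁ = 1/0.002728″ = 366.57 pc; d₂ = 1/p₂ = 1/0.006460″ = 154.8 pc.
M₁ = m₁ − 5 log₁₀ d₁ + 5 = 5.42 − 12.8208 + 5 = -2.4008.
M₂ = 8.78 − 10.9489 + 5 = 2.8311.
L₁/L₂ = 10^(0.4(M₂ − M₁)) = 10^(0.4 × 5.2319) = 10^2.09276 = 123.81.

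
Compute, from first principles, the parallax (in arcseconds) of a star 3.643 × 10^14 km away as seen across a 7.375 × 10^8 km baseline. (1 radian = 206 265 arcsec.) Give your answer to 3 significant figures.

θ ≈ B/d = (7.375 × 10^8) / (3.643 × 10^14) = 2.0244 × 10^-6 rad.
In arcseconds: 2.0244 × 10^-6 × 206265 = 0.41756″.

0.418 arcsec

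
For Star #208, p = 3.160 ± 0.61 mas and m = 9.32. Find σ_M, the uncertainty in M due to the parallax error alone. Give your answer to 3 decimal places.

σ_M = 0.419 mag

M = m − 5 log₁₀ d + 5 = m + 5 log₁₀ p + 5, so ∂M/∂p = 5/(p ln 10).
σ_M = (5/ln 10) · (σ_p/p) = 2.1715 × 0.61/3.160 = 2.1715 × 0.19304 = 0.41919.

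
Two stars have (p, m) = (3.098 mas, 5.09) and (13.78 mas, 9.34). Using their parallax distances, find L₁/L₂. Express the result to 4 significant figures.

L₁/L₂ = 991.6

d₁ = 1/p₁ = 1/0.003098″ = 322.79 pc; d₂ = 1/p₂ = 1/0.01378″ = 72.569 pc.
M₁ = m₁ − 5 log₁₀ d₁ + 5 = 5.09 − 12.5446 + 5 = -2.4546.
M₂ = 9.34 − 9.3038 + 5 = 5.0362.
L₁/L₂ = 10^(0.4(M₂ − M₁)) = 10^(0.4 × 7.4908) = 10^2.99632 = 991.56.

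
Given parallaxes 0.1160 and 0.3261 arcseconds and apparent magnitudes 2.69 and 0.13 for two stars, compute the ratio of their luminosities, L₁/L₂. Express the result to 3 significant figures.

d₁ = 1/p₁ = 1/0.1160″ = 8.6207 pc; d₂ = 1/p₂ = 1/0.3261″ = 3.0665 pc.
M₁ = m₁ − 5 log₁₀ d₁ + 5 = 2.69 − 4.6777 + 5 = 3.0123.
M₂ = 0.13 − 2.4332 + 5 = 2.6968.
L₁/L₂ = 10^(0.4(M₂ − M₁)) = 10^(0.4 × (-0.3155)) = 10^(-0.12620) = 0.74783.

L₁/L₂ = 0.748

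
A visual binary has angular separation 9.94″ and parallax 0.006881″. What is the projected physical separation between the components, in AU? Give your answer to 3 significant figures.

1440 AU

d = 1/p = 1/0.006881″ = 145.33 pc.
At distance d (pc), an angle of θ arcsec spans θ·d AU: s = 9.94 × 145.33 = 1444.6 AU.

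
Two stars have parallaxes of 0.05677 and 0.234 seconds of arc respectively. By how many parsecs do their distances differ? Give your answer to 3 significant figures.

d_A = 1/0.05677″ = 17.615 pc; d_B = 1/0.2340″ = 4.2735 pc.
|d_B − d_A| = |4.2735 − 17.615| = 13.342 pc.

13.3 pc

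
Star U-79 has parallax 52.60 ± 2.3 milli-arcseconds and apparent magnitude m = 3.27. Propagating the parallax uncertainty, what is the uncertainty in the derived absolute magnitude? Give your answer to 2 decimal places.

M = m − 5 log₁₀ d + 5 = m + 5 log₁₀ p + 5, so ∂M/∂p = 5/(p ln 10).
σ_M = (5/ln 10) · (σ_p/p) = 2.1715 × 2.3/52.60 = 2.1715 × 0.043726 = 0.094951.

σ_M = 0.09 mag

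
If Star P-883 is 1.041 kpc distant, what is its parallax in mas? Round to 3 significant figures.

0.961 mas

d = 1.041 kpc = 1041 pc.
p = 1/d = 1/1041 = 0.00096061 arcsec.
= 0.00096061 × 1000 = 0.96061 mas.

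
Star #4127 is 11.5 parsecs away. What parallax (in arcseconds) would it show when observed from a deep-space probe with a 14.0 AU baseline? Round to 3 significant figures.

p (arcsec) = B (AU) / d (pc).
p = 14.0 / 11.5 = 1.2174 arcsec.

1.22 arcsec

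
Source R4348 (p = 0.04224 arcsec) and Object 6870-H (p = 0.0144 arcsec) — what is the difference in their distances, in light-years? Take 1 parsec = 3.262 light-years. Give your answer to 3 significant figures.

149 ly

d_A = 1/0.04224″ = 23.674 pc; d_B = 1/0.01440″ = 69.444 pc.
|d_B − d_A| = |69.444 − 23.674| = 45.77 pc = 45.77 × 3.262 ly = 149.3 ly.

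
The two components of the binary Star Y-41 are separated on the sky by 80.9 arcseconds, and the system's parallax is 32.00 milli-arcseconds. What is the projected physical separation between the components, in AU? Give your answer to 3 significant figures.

d = 1/p = 1/0.03200″ = 31.25 pc.
At distance d (pc), an angle of θ arcsec spans θ·d AU: s = 80.9 × 31.25 = 2528.1 AU.

2530 AU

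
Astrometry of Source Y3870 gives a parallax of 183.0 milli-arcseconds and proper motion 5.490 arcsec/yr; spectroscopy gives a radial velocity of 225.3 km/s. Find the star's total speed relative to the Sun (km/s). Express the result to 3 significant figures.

d = 1/p = 1/0.1830″ = 5.4645 pc.
v_t = 4.740 μ d = 4.740 × 5.490 × 5.4645 = 142.2 km/s.
v = √(v_r² + v_t²) = √(225.3² + 142.2²) = √70980.9 = 266.42 km/s.

266 km/s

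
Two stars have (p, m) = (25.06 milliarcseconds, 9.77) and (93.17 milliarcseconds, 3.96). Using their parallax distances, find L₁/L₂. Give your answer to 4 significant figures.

L₁/L₂ = 0.06555

d₁ = 1/p₁ = 1/0.02506″ = 39.904 pc; d₂ = 1/p₂ = 1/0.09317″ = 10.733 pc.
M₁ = m₁ − 5 log₁₀ d₁ + 5 = 9.77 − 8.0051 + 5 = 6.7649.
M₂ = 3.96 − 5.1536 + 5 = 3.8064.
L₁/L₂ = 10^(0.4(M₂ − M₁)) = 10^(0.4 × (-2.9585)) = 10^(-1.18340) = 0.065554.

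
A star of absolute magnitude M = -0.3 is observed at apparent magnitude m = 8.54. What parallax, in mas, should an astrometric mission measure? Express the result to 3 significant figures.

m − M = 8.54 − (-0.3) = 8.84.
d = 10^((m−M)/5 + 1) = 10^2.768 = 586.14 pc.
p = 1/d = 1/586.14 = 0.0017061 arcsec = 1.7061 mas.

1.71 mas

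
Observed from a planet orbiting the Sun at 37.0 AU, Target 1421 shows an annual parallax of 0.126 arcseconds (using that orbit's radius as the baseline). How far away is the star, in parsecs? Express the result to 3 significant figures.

294 pc

With baseline B (in AU) and parallax p (in arcsec), d = B/p parsecs.
d = 37.0 / 0.126 = 293.65 pc.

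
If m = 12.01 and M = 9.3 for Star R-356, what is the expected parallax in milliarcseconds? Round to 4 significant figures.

28.71 mas

m − M = 12.01 − 9.3 = 2.71.
d = 10^((m−M)/5 + 1) = 10^1.542 = 34.834 pc.
p = 1/d = 1/34.834 = 0.028708 arcsec = 28.708 mas.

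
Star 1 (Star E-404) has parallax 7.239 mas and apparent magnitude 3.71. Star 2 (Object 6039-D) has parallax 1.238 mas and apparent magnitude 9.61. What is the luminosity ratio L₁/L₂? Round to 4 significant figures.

d₁ = 1/p₁ = 1/0.007239″ = 138.14 pc; d₂ = 1/p₂ = 1/0.001238″ = 807.75 pc.
M₁ = m₁ − 5 log₁₀ d₁ + 5 = 3.71 − 10.7016 + 5 = -1.9916.
M₂ = 9.61 − 14.5364 + 5 = 0.0736.
L₁/L₂ = 10^(0.4(M₂ − M₁)) = 10^(0.4 × 2.0652) = 10^0.82608 = 6.7001.

L₁/L₂ = 6.700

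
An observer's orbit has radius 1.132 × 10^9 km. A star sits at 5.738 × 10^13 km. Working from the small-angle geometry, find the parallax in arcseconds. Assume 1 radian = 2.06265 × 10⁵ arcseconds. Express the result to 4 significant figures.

θ ≈ B/d = (1.132 × 10^9) / (5.738 × 10^13) = 1.9728 × 10^-5 rad.
In arcseconds: 1.9728 × 10^-5 × 206265 = 4.0692″.

4.069 arcsec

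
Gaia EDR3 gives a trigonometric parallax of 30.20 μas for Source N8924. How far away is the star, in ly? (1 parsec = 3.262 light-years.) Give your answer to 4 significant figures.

p = 30.20 μas = 0.00003020 arcsec.
d = 1/p = 1/0.00003020 = 33113 pc.
In light-years: 33113 × 3.262 = 1.0801 × 10^5 ly.

108000 ly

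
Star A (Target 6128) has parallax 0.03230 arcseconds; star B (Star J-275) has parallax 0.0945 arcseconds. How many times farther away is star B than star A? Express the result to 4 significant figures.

0.3418

Since d = 1/p, d_B/d_A = p_A/p_B.
= 0.03230 / 0.0945 = 0.3418.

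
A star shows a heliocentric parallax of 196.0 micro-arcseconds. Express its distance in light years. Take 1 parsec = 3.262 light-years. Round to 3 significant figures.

p = 196.0 micro-arcseconds = 0.0001960 arcsec.
d = 1/p = 1/0.0001960 = 5102 pc.
In light-years: 5102 × 3.262 = 16643 ly.

16600 light years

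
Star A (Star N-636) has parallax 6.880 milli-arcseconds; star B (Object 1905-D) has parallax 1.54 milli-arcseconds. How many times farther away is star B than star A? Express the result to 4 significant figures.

Since d = 1/p, d_B/d_A = p_A/p_B.
= 6.880 / 1.54 = 4.4675.

4.468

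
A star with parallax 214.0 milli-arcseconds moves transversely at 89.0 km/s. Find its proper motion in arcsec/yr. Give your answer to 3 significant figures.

4.02 arcsec/yr

d = 1/p = 1/0.2140″ = 4.6729 pc.
μ = v_t / (4.74 d) = 89.0 / (4.74 × 4.6729) = 89.0 / 22.15 = 4.0181 ″/yr.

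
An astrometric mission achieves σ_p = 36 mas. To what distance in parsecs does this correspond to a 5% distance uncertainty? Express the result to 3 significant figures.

σ_d/d = σ_p/p, so the condition is σ_p/p ≤ 0.05, i.e. p ≥ σ_p/0.05.
p_min = 36/0.05 = 720 mas = 0.72 arcsec.
d_max = 1/p_min = 1/0.72 = 1.3889 pc.

1.39 pc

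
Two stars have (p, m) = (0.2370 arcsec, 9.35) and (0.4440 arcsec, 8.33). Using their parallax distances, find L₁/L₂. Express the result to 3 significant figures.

L₁/L₂ = 1.37

d₁ = 1/p₁ = 1/0.2370″ = 4.2194 pc; d₂ = 1/p₂ = 1/0.4440″ = 2.2523 pc.
M₁ = m₁ − 5 log₁₀ d₁ + 5 = 9.35 − 3.1263 + 5 = 11.2237.
M₂ = 8.33 − 1.7631 + 5 = 11.5669.
L₁/L₂ = 10^(0.4(M₂ − M₁)) = 10^(0.4 × 0.3432) = 10^0.13728 = 1.3718.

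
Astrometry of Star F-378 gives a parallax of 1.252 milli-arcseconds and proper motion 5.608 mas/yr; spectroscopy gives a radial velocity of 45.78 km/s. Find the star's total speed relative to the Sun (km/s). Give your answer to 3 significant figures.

d = 1/p = 1/0.001252″ = 798.72 pc.
μ = 5.608 mas/yr = 0.005608 ″/yr.
v_t = 4.740 μ d = 4.740 × 0.005608 × 798.72 = 21.232 km/s.
v = √(v_r² + v_t²) = √(45.78² + 21.232²) = √2546.61 = 50.464 km/s.

50.5 km/s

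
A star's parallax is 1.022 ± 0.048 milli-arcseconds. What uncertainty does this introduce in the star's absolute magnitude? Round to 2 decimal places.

σ_M = 0.10 mag

M = m − 5 log₁₀ d + 5 = m + 5 log₁₀ p + 5, so ∂M/∂p = 5/(p ln 10).
σ_M = (5/ln 10) · (σ_p/p) = 2.1715 × 0.048/1.022 = 2.1715 × 0.046967 = 0.10199.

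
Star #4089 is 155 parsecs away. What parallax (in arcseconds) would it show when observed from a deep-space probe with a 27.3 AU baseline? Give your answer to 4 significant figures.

p (arcsec) = B (AU) / d (pc).
p = 27.3 / 155 = 0.17613 arcsec.

0.1761 arcsec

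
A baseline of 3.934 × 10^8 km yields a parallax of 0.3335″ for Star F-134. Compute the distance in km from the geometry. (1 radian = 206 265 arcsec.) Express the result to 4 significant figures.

θ = 0.3335″ = 0.3335/206265 = 1.6169 × 10^-6 rad.
d = B/θ = (3.934 × 10^8) / (1.6169 × 10^-6) = 2.4331 × 10^14 km.

2.433 × 10^14 km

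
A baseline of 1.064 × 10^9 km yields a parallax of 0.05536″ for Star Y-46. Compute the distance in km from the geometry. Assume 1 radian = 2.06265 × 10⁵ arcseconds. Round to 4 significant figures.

θ = 0.05536″ = 0.05536/206265 = 2.6839 × 10^-7 rad.
d = B/θ = (1.064 × 10^9) / (2.6839 × 10^-7) = 3.9644 × 10^15 km.

3.964 × 10^15 km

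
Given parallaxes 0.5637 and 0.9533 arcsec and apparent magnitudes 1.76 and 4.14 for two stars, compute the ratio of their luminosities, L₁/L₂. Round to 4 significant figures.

d₁ = 1/p₁ = 1/0.5637″ = 1.774 pc; d₂ = 1/p₂ = 1/0.9533″ = 1.049 pc.
M₁ = m₁ − 5 log₁₀ d₁ + 5 = 1.76 − 1.2448 + 5 = 5.5152.
M₂ = 4.14 − 0.1039 + 5 = 9.0361.
L₁/L₂ = 10^(0.4(M₂ − M₁)) = 10^(0.4 × 3.5209) = 10^1.40836 = 25.607.

L₁/L₂ = 25.61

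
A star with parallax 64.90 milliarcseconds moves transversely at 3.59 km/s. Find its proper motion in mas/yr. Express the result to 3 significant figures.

d = 1/p = 1/0.06490″ = 15.408 pc.
μ = v_t / (4.74 d) = 3.59 / (4.74 × 15.408) = 3.59 / 73.034 = 0.049155 ″/yr = 49.155 mas/yr.

49.2 mas/yr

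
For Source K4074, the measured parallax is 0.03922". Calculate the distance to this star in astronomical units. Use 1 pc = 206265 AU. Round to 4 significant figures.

d = 1/p = 1/0.03922 = 25.497 pc.
In AU: 25.497 × 206265 = 5.2591 × 10^6 AU.

5.259 × 10^6 AU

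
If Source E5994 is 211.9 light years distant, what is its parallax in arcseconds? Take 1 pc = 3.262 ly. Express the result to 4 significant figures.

0.01539 arcsec

d = 211.9 ly ÷ 3.262 = 64.96 pc.
p = 1/d = 1/64.96 = 0.015394 arcsec.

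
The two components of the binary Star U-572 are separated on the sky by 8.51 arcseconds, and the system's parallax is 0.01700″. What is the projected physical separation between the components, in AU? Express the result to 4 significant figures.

d = 1/p = 1/0.01700″ = 58.824 pc.
At distance d (pc), an angle of θ arcsec spans θ·d AU: s = 8.51 × 58.824 = 500.59 AU.

500.6 AU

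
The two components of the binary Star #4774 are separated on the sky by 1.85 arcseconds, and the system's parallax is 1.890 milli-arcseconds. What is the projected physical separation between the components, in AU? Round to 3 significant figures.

979 AU

d = 1/p = 1/0.001890″ = 529.1 pc.
At distance d (pc), an angle of θ arcsec spans θ·d AU: s = 1.85 × 529.1 = 978.84 AU.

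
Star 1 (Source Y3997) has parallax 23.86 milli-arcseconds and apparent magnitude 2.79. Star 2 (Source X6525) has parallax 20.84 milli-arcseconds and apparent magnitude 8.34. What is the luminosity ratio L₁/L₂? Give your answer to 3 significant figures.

d₁ = 1/p₁ = 1/0.02386″ = 41.911 pc; d₂ = 1/p₂ = 1/0.02084″ = 47.985 pc.
M₁ = m₁ − 5 log₁₀ d₁ + 5 = 2.79 − 8.1116 + 5 = -0.3216.
M₂ = 8.34 − 8.4055 + 5 = 4.9345.
L₁/L₂ = 10^(0.4(M₂ − M₁)) = 10^(0.4 × 5.2561) = 10^2.10244 = 126.6.

L₁/L₂ = 127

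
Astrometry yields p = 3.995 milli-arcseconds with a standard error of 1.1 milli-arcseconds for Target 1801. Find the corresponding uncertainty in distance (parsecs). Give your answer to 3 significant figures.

68.9 pc

d = 1/p, so σ_d = σ_p / p².
σ_d = 0.00110 / (0.003995)² = 0.00110 / 0.00001596 = 68.922 pc.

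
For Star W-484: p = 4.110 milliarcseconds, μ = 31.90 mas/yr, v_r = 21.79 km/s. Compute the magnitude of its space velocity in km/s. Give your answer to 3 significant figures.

42.8 km/s

d = 1/p = 1/0.004110″ = 243.31 pc.
μ = 31.90 mas/yr = 0.03190 ″/yr.
v_t = 4.740 μ d = 4.740 × 0.03190 × 243.31 = 36.79 km/s.
v = √(v_r² + v_t²) = √(21.79² + 36.79²) = √1828.31 = 42.759 km/s.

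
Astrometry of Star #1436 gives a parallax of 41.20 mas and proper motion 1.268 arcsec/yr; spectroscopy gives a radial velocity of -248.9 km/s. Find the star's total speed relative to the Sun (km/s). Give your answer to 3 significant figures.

d = 1/p = 1/0.04120″ = 24.272 pc.
v_t = 4.740 μ d = 4.740 × 1.268 × 24.272 = 145.88 km/s.
v = √(v_r² + v_t²) = √((-248.9)² + 145.88²) = √83232.2 = 288.5 km/s.

289 km/s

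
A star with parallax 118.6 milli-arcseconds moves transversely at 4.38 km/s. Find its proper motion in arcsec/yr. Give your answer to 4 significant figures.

0.1096 arcsec/yr

d = 1/p = 1/0.1186″ = 8.4317 pc.
μ = v_t / (4.74 d) = 4.38 / (4.74 × 8.4317) = 4.38 / 39.966 = 0.10959 ″/yr.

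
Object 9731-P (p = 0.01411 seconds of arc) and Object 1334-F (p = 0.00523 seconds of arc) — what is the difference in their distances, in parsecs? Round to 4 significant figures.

d_A = 1/0.01411″ = 70.872 pc; d_B = 1/0.005230″ = 191.2 pc.
|d_B − d_A| = |191.2 − 70.872| = 120.33 pc.

120.3 pc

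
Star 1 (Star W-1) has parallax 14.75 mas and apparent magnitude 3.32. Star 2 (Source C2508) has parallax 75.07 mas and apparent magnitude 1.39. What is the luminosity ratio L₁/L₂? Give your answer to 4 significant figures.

d₁ = 1/p₁ = 1/0.01475″ = 67.797 pc; d₂ = 1/p₂ = 1/0.07507″ = 13.321 pc.
M₁ = m₁ − 5 log₁₀ d₁ + 5 = 3.32 − 9.1561 + 5 = -0.8361.
M₂ = 1.39 − 5.6227 + 5 = 0.7673.
L₁/L₂ = 10^(0.4(M₂ − M₁)) = 10^(0.4 × 1.6034) = 10^0.64136 = 4.3788.

L₁/L₂ = 4.379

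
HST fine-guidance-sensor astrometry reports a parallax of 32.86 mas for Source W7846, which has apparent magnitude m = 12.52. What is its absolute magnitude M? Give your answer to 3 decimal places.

M = 10.103

d = 1/p = 1/0.03286″ = 30.432 pc.
m − M = 5 log₁₀(30.432) − 5 = 7.4167 − 5 = 2.4167.
M = m − (m − M) = 12.52 − 2.4167 = 10.103.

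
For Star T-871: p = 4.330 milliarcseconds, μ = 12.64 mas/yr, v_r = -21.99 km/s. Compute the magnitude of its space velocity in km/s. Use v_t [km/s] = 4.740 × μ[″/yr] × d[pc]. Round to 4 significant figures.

25.98 km/s

d = 1/p = 1/0.004330″ = 230.95 pc.
μ = 12.64 mas/yr = 0.01264 ″/yr.
v_t = 4.740 μ d = 4.740 × 0.01264 × 230.95 = 13.837 km/s.
v = √(v_r² + v_t²) = √((-21.99)² + 13.837²) = √675.023 = 25.981 km/s.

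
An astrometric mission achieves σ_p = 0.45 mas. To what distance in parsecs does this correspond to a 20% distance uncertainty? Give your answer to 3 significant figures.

444 pc

σ_d/d = σ_p/p, so the condition is σ_p/p ≤ 0.20, i.e. p ≥ σ_p/0.20.
p_min = 0.45/0.20 = 2.25 mas = 0.00225 arcsec.
d_max = 1/p_min = 1/0.00225 = 444.44 pc.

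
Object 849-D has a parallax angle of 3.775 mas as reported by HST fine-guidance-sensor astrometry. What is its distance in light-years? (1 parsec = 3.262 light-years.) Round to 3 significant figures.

864 light years

p = 3.775 mas = 0.003775 arcsec.
d = 1/p = 1/0.003775 = 264.9 pc.
In light-years: 264.9 × 3.262 = 864.1 ly.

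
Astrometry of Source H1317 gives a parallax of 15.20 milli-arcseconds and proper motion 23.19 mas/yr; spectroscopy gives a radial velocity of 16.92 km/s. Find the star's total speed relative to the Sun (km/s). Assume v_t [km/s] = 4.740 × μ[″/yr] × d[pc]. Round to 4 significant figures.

18.40 km/s

d = 1/p = 1/0.01520″ = 65.789 pc.
μ = 23.19 mas/yr = 0.02319 ″/yr.
v_t = 4.740 μ d = 4.740 × 0.02319 × 65.789 = 7.2316 km/s.
v = √(v_r² + v_t²) = √(16.92² + 7.2316²) = √338.582 = 18.401 km/s.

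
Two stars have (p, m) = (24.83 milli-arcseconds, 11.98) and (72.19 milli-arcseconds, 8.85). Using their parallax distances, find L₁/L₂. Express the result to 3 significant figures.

L₁/L₂ = 0.473

d₁ = 1/p₁ = 1/0.02483″ = 40.274 pc; d₂ = 1/p₂ = 1/0.07219″ = 13.852 pc.
M₁ = m₁ − 5 log₁₀ d₁ + 5 = 11.98 − 8.0251 + 5 = 8.9549.
M₂ = 8.85 − 5.7076 + 5 = 8.1424.
L₁/L₂ = 10^(0.4(M₂ − M₁)) = 10^(0.4 × (-0.8125)) = 10^(-0.32500) = 0.47315.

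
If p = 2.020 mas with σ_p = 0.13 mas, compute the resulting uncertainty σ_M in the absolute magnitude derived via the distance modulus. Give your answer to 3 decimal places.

M = m − 5 log₁₀ d + 5 = m + 5 log₁₀ p + 5, so ∂M/∂p = 5/(p ln 10).
σ_M = (5/ln 10) · (σ_p/p) = 2.1715 × 0.13/2.020 = 2.1715 × 0.064356 = 0.13975.

σ_M = 0.140 mag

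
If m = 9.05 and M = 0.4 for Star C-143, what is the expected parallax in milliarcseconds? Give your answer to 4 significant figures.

1.862 mas

m − M = 9.05 − 0.4 = 8.65.
d = 10^((m−M)/5 + 1) = 10^2.730 = 537.03 pc.
p = 1/d = 1/537.03 = 0.0018621 arcsec = 1.8621 mas.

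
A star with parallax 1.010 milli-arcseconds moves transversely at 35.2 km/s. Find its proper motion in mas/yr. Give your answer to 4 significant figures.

7.500 mas/yr

d = 1/p = 1/0.001010″ = 990.1 pc.
μ = v_t / (4.74 d) = 35.2 / (4.74 × 990.1) = 35.2 / 4693.1 = 0.0075004 ″/yr = 7.5004 mas/yr.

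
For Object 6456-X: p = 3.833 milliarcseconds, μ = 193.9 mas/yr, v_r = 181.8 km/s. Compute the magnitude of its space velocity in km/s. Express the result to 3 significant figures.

d = 1/p = 1/0.003833″ = 260.89 pc.
μ = 193.9 mas/yr = 0.1939 ″/yr.
v_t = 4.740 μ d = 4.740 × 0.1939 × 260.89 = 239.78 km/s.
v = √(v_r² + v_t²) = √(181.8² + 239.78²) = √90545.7 = 300.91 km/s.

301 km/s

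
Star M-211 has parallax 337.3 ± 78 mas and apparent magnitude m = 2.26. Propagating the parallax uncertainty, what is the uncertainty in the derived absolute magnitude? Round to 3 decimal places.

M = m − 5 log₁₀ d + 5 = m + 5 log₁₀ p + 5, so ∂M/∂p = 5/(p ln 10).
σ_M = (5/ln 10) · (σ_p/p) = 2.1715 × 78/337.3 = 2.1715 × 0.23125 = 0.50216.

σ_M = 0.502 mag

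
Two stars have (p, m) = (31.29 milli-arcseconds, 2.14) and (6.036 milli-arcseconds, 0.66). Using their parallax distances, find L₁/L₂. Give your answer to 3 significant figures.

L₁/L₂ = 0.00952

d₁ = 1/p₁ = 1/0.03129″ = 31.959 pc; d₂ = 1/p₂ = 1/0.006036″ = 165.67 pc.
M₁ = m₁ − 5 log₁₀ d₁ + 5 = 2.14 − 7.5230 + 5 = -0.3830.
M₂ = 0.66 − 11.0962 + 5 = -5.4362.
L₁/L₂ = 10^(0.4(M₂ − M₁)) = 10^(0.4 × (-5.0532)) = 10^(-2.02128) = 0.0095218.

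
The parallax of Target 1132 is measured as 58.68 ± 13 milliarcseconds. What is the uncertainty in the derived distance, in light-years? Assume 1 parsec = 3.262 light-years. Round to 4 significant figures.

12.32 ly

d = 1/p, so σ_d = σ_p / p².
σ_d = 0.0130 / (0.05868)² = 0.0130 / 0.0034433 = 3.7754 pc = 3.7754 × 3.262 ly = 12.315 ly.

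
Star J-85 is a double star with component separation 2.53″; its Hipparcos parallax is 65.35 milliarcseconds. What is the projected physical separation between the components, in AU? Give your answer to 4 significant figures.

38.71 AU

d = 1/p = 1/0.06535″ = 15.302 pc.
At distance d (pc), an angle of θ arcsec spans θ·d AU: s = 2.53 × 15.302 = 38.714 AU.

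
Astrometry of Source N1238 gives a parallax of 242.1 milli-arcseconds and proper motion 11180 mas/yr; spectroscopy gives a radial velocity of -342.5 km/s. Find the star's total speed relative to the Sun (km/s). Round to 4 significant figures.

d = 1/p = 1/0.2421″ = 4.1305 pc.
μ = 11180 mas/yr = 11.18 ″/yr.
v_t = 4.740 μ d = 4.740 × 11.18 × 4.1305 = 218.89 km/s.
v = √(v_r² + v_t²) = √((-342.5)² + 218.89²) = √165219 = 406.47 km/s.

406.5 km/s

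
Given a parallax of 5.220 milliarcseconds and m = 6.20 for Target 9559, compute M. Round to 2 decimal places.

M = -0.21

d = 1/p = 1/0.005220″ = 191.57 pc.
m − M = 5 log₁₀(191.57) − 5 = 11.4116 − 5 = 6.4116.
M = m − (m − M) = 6.20 − 6.4116 = -0.21.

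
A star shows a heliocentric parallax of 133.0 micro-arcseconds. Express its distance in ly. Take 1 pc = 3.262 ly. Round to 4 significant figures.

24530 ly

p = 133.0 micro-arcseconds = 0.0001330 arcsec.
d = 1/p = 1/0.0001330 = 7518.8 pc.
In light-years: 7518.8 × 3.262 = 24526 ly.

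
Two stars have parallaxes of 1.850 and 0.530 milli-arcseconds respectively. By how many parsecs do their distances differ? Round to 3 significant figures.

d_A = 1/0.001850″ = 540.54 pc; d_B = 1/0.0005300″ = 1886.8 pc.
|d_B − d_A| = |1886.8 − 540.54| = 1346.3 pc.

1350 pc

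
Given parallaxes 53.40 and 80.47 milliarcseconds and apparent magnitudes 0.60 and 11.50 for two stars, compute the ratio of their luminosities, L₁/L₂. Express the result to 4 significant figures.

L₁/L₂ = 52020

d₁ = 1/p₁ = 1/0.05340″ = 18.727 pc; d₂ = 1/p₂ = 1/0.08047″ = 12.427 pc.
M₁ = m₁ − 5 log₁₀ d₁ + 5 = 0.60 − 6.3623 + 5 = -0.7623.
M₂ = 11.50 − 5.4718 + 5 = 11.0282.
L₁/L₂ = 10^(0.4(M₂ − M₁)) = 10^(0.4 × 11.7905) = 10^4.71620 = 52024.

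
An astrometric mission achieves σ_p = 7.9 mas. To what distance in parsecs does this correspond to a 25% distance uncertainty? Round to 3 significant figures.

σ_d/d = σ_p/p, so the condition is σ_p/p ≤ 0.25, i.e. p ≥ σ_p/0.25.
p_min = 7.9/0.25 = 31.6 mas = 0.0316 arcsec.
d_max = 1/p_min = 1/0.0316 = 31.646 pc.

31.6 pc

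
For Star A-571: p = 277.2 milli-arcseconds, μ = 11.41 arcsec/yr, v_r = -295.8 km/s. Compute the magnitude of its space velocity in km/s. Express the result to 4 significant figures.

d = 1/p = 1/0.2772″ = 3.6075 pc.
v_t = 4.740 μ d = 4.740 × 11.41 × 3.6075 = 195.11 km/s.
v = √(v_r² + v_t²) = √((-295.8)² + 195.11²) = √125566 = 354.35 km/s.

354.4 km/s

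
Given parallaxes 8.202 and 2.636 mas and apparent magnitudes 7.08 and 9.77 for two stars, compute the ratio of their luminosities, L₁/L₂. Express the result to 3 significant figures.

L₁/L₂ = 1.23

d₁ = 1/p₁ = 1/0.008202″ = 121.92 pc; d₂ = 1/p₂ = 1/0.002636″ = 379.36 pc.
M₁ = m₁ − 5 log₁₀ d₁ + 5 = 7.08 − 10.4304 + 5 = 1.6496.
M₂ = 9.77 − 12.8953 + 5 = 1.8747.
L₁/L₂ = 10^(0.4(M₂ − M₁)) = 10^(0.4 × 0.2251) = 10^0.09004 = 1.2304.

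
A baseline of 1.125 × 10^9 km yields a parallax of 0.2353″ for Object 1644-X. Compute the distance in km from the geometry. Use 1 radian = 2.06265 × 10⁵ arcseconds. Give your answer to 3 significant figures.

θ = 0.2353″ = 0.2353/206265 = 1.1408 × 10^-6 rad.
d = B/θ = (1.125 × 10^9) / (1.1408 × 10^-6) = 9.8615 × 10^14 km.

9.86 × 10^14 km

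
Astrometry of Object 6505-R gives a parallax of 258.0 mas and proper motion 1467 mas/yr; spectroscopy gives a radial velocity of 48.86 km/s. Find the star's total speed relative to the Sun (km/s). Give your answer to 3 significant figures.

55.8 km/s

d = 1/p = 1/0.2580″ = 3.876 pc.
μ = 1467 mas/yr = 1.467 ″/yr.
v_t = 4.740 μ d = 4.740 × 1.467 × 3.876 = 26.952 km/s.
v = √(v_r² + v_t²) = √(48.86² + 26.952²) = √3113.71 = 55.801 km/s.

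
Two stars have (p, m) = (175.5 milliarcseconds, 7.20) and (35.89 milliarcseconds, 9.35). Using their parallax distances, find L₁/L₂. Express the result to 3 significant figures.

L₁/L₂ = 0.303

d₁ = 1/p₁ = 1/0.1755″ = 5.698 pc; d₂ = 1/p₂ = 1/0.03589″ = 27.863 pc.
M₁ = m₁ − 5 log₁₀ d₁ + 5 = 7.20 − 3.7786 + 5 = 8.4214.
M₂ = 9.35 − 7.2251 + 5 = 7.1249.
L₁/L₂ = 10^(0.4(M₂ − M₁)) = 10^(0.4 × (-1.2965)) = 10^(-0.51860) = 0.30297.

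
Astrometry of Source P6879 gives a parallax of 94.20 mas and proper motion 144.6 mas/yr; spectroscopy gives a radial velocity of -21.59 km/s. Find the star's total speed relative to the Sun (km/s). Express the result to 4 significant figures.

d = 1/p = 1/0.09420″ = 10.616 pc.
μ = 144.6 mas/yr = 0.1446 ″/yr.
v_t = 4.740 μ d = 4.740 × 0.1446 × 10.616 = 7.2762 km/s.
v = √(v_r² + v_t²) = √((-21.59)² + 7.2762²) = √519.071 = 22.783 km/s.

22.78 km/s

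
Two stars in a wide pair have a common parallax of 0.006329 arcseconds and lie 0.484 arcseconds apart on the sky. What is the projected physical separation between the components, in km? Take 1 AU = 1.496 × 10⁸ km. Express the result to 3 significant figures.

d = 1/p = 1/0.006329″ = 158 pc.
At distance d (pc), an angle of θ arcsec spans θ·d AU: s = 0.484 × 158 = 76.472 AU.
= 76.472 × 1.496 × 10⁸ km = 1.1440 × 10^10 km.

1.14 × 10^10 km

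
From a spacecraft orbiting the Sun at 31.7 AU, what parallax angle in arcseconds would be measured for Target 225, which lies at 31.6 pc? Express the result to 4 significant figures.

1.003 arcsec

p (arcsec) = B (AU) / d (pc).
p = 31.7 / 31.6 = 1.0032 arcsec.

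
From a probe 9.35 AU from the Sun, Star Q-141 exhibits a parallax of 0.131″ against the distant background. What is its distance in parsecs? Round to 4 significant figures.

With baseline B (in AU) and parallax p (in arcsec), d = B/p parsecs.
d = 9.35 / 0.131 = 71.374 pc.

71.37 pc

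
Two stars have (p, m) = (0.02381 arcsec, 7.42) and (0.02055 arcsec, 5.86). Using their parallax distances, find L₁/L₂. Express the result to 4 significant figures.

L₁/L₂ = 0.1771

d₁ = 1/p₁ = 1/0.02381″ = 41.999 pc; d₂ = 1/p₂ = 1/0.02055″ = 48.662 pc.
M₁ = m₁ − 5 log₁₀ d₁ + 5 = 7.42 − 8.1162 + 5 = 4.3038.
M₂ = 5.86 − 8.4359 + 5 = 2.4241.
L₁/L₂ = 10^(0.4(M₂ − M₁)) = 10^(0.4 × (-1.8797)) = 10^(-0.75188) = 0.17706.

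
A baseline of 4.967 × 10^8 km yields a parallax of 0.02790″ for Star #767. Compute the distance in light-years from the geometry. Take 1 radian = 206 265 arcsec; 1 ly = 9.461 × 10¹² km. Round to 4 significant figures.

388.1 ly

θ = 0.02790″ = 0.02790/206265 = 1.3526 × 10^-7 rad.
d = B/θ = (4.967 × 10^8) / (1.3526 × 10^-7) = 3.6722 × 10^15 km = (3.6722 × 10^15) / (9.461 × 10^12) ly = 388.14 ly.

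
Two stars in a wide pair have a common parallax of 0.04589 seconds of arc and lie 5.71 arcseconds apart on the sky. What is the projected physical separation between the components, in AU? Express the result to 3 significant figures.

124 AU

d = 1/p = 1/0.04589″ = 21.791 pc.
At distance d (pc), an angle of θ arcsec spans θ·d AU: s = 5.71 × 21.791 = 124.43 AU.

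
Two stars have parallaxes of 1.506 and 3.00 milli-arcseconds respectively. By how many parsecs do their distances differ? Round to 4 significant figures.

d_A = 1/0.001506″ = 664.01 pc; d_B = 1/0.003000″ = 333.33 pc.
|d_B − d_A| = |333.33 − 664.01| = 330.68 pc.

330.7 pc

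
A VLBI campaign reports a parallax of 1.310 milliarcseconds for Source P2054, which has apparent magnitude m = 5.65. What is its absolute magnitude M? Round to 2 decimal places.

d = 1/p = 1/0.001310″ = 763.36 pc.
m − M = 5 log₁₀(763.36) − 5 = 14.4136 − 5 = 9.4136.
M = m − (m − M) = 5.65 − 9.4136 = -3.76.

M = -3.76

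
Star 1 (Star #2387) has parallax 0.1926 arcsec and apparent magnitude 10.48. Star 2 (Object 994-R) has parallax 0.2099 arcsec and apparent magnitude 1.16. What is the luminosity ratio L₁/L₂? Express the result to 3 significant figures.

L₁/L₂ = 0.000222

d₁ = 1/p₁ = 1/0.1926″ = 5.1921 pc; d₂ = 1/p₂ = 1/0.2099″ = 4.7642 pc.
M₁ = m₁ − 5 log₁₀ d₁ + 5 = 10.48 − 3.5767 + 5 = 11.9033.
M₂ = 1.16 − 3.3899 + 5 = 2.7701.
L₁/L₂ = 10^(0.4(M₂ − M₁)) = 10^(0.4 × (-9.1332)) = 10^(-3.65328) = 0.00022219.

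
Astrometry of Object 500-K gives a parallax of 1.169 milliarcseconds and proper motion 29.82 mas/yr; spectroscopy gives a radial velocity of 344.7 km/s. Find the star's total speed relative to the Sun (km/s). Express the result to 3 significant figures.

365 km/s

d = 1/p = 1/0.001169″ = 855.43 pc.
μ = 29.82 mas/yr = 0.02982 ″/yr.
v_t = 4.740 μ d = 4.740 × 0.02982 × 855.43 = 120.91 km/s.
v = √(v_r² + v_t²) = √(344.7² + 120.91²) = √133437 = 365.29 km/s.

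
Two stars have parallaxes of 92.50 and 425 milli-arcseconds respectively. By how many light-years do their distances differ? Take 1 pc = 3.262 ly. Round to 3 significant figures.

27.6 ly

d_A = 1/0.09250″ = 10.811 pc; d_B = 1/0.4250″ = 2.3529 pc.
|d_B − d_A| = |2.3529 − 10.811| = 8.4581 pc = 8.4581 × 3.262 ly = 27.59 ly.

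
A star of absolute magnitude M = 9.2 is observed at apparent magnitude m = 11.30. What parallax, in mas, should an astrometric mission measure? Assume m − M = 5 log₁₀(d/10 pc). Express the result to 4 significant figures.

m − M = 11.30 − 9.2 = 2.10.
d = 10^((m−M)/5 + 1) = 10^1.420 = 26.303 pc.
p = 1/d = 1/26.303 = 0.038018 arcsec = 38.018 mas.

38.02 mas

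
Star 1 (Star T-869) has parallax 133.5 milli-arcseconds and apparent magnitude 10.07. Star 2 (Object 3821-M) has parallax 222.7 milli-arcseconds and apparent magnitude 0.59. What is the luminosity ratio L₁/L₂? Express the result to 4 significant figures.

d₁ = 1/p₁ = 1/0.1335″ = 7.4906 pc; d₂ = 1/p₂ = 1/0.2227″ = 4.4903 pc.
M₁ = m₁ − 5 log₁₀ d₁ + 5 = 10.07 − 4.3726 + 5 = 10.6974.
M₂ = 0.59 − 3.2614 + 5 = 2.3286.
L₁/L₂ = 10^(0.4(M₂ − M₁)) = 10^(0.4 × (-8.3688)) = 10^(-3.34752) = 0.00044924.

L₁/L₂ = 0.0004492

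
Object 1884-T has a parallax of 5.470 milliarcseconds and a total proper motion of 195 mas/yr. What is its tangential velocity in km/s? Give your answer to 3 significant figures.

d = 1/p = 1/0.005470″ = 182.82 pc.
μ = 195 mas/yr = 0.195 ″/yr.
v_t = 4.74 × μ × d = 4.74 × 0.195 × 182.82 = 168.98 km/s.

169 km/s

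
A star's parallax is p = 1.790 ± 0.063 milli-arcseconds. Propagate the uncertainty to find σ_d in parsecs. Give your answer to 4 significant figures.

19.66 pc

d = 1/p, so σ_d = σ_p / p².
σ_d = 0.0000630 / (0.001790)² = 0.0000630 / 0.0000032041 = 19.662 pc.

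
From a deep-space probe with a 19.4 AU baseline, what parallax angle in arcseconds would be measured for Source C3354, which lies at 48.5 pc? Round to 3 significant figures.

0.400 arcsec

p (arcsec) = B (AU) / d (pc).
p = 19.4 / 48.5 = 0.4 arcsec.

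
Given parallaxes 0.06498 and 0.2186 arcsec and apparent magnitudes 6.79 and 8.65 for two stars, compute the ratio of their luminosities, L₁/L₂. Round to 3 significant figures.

L₁/L₂ = 62.8

d₁ = 1/p₁ = 1/0.06498″ = 15.389 pc; d₂ = 1/p₂ = 1/0.2186″ = 4.5746 pc.
M₁ = m₁ − 5 log₁₀ d₁ + 5 = 6.79 − 5.9361 + 5 = 5.8539.
M₂ = 8.65 − 3.3018 + 5 = 10.3482.
L₁/L₂ = 10^(0.4(M₂ − M₁)) = 10^(0.4 × 4.4943) = 10^1.79772 = 62.765.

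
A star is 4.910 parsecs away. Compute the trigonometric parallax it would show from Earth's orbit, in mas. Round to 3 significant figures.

p = 1/d = 1/4.91 = 0.20367 arcsec.
= 0.20367 × 1000 = 203.67 mas.

204 mas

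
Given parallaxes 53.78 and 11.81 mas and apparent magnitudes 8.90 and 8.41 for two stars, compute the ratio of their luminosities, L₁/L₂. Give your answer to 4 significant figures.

L₁/L₂ = 0.03071

d₁ = 1/p₁ = 1/0.05378″ = 18.594 pc; d₂ = 1/p₂ = 1/0.01181″ = 84.674 pc.
M₁ = m₁ − 5 log₁₀ d₁ + 5 = 8.90 − 6.3469 + 5 = 7.5531.
M₂ = 8.41 − 9.6388 + 5 = 3.7712.
L₁/L₂ = 10^(0.4(M₂ − M₁)) = 10^(0.4 × (-3.7819)) = 10^(-1.51276) = 0.030707.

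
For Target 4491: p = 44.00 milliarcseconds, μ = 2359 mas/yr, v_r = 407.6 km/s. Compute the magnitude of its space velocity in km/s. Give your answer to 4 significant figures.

d = 1/p = 1/0.04400″ = 22.727 pc.
μ = 2359 mas/yr = 2.359 ″/yr.
v_t = 4.740 μ d = 4.740 × 2.359 × 22.727 = 254.13 km/s.
v = √(v_r² + v_t²) = √(407.6² + 254.13²) = √230720 = 480.33 km/s.

480.3 km/s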